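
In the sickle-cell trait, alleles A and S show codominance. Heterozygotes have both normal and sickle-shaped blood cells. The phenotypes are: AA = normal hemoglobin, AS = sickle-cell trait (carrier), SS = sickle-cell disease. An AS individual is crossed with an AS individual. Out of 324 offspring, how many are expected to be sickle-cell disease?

Punnett square for AS × AS:
Offspring genotypes: 1 AA, 2 AS, 1 SS
Phenotype counts: 1 normal hemoglobin, 2 sickle-cell trait (carrier), 1 sickle-cell disease
sickle-cell disease: 1 out of 4 → fraction 1/4
Expected count = 1/4 × 324 = 81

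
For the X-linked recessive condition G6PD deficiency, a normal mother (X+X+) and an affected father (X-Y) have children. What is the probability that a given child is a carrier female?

Cross: X+X+ × X-Y
Offspring: 2 X+X-, 2 X+Y
Probability of a carrier female: 2/4 = 1/2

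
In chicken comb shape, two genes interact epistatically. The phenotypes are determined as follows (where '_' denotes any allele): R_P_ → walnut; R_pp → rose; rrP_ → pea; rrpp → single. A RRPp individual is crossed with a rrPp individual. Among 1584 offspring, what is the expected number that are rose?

Cross: RRPp × rrPp — consider each gene separately:
R gene: RR × rr → 4 Rr → 4 R_ (out of 4)
P gene: Pp × Pp → 1 PP, 2 Pp, 1 pp → 3 P_ : 1 pp (out of 4)
Genotype classes (out of 4 × 4 = 16): R_P_ = 4×3 = 12; R_pp = 4×1 = 4
Apply the phenotype rules: R_P_ (12) → walnut; R_pp (4) → rose
Phenotype counts (out of 16): 12 walnut, 4 rose
rose: 4 out of 16 → fraction 1/4
Expected count = 1/4 × 1584 = 396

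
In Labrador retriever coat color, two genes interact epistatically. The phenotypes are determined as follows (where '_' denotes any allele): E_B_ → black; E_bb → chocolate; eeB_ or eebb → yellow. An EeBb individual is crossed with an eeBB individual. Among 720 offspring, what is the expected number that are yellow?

Cross: EeBb × eeBB — consider each gene separately:
E gene: Ee × ee → 2 Ee, 2 ee → 2 E_ : 2 ee (out of 4)
B gene: Bb × BB → 2 BB, 2 Bb → 4 B_ (out of 4)
Genotype classes (out of 4 × 4 = 16): E_B_ = 2×4 = 8; eeB_ = 2×4 = 8
Apply the phenotype rules: E_B_ (8) → black; eeB_ (8) → yellow
Phenotype counts (out of 16): 8 black, 8 yellow
yellow: 8 out of 16 → fraction 1/2
Expected count = 1/2 × 720 = 360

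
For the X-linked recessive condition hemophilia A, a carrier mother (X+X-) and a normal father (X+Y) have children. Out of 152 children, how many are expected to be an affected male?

Cross: X+X- × X+Y
Offspring: 1 X+X+, 1 X+Y, 1 X+X-, 1 X-Y
Probability of an affected male: 1/4
Expected count = 1/4 × 152 = 38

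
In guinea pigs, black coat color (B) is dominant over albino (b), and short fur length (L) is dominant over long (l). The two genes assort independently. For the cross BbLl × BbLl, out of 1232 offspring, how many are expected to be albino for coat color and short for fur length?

Dihybrid cross BbLl × BbLl — consider each gene separately:
coat color: Bb × Bb → 1 BB, 2 Bb, 1 bb → 3 B_ : 1 bb (out of 4)
fur length: Ll × Ll → 1 LL, 2 Ll, 1 ll → 3 L_ : 1 ll (out of 4)
Looking for: albino (bb) and short (L_)
P(albino) = 1/4, P(short) = 3/4
P(both) = 1/4 × 3/4 = 3/16
Expected count = 3/16 × 1232 = 231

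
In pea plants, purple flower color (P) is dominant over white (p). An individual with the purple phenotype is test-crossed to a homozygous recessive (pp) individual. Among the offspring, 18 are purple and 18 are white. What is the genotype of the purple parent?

Test cross: ? × pp
Offspring: 18 purple, 18 white — approximately 1:1.
A 1:1 ratio in a test cross indicates the unknown parent is heterozygous (Pp).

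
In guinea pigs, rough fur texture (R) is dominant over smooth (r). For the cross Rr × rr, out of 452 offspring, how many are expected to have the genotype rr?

Punnett square for Rr × rr:
Offspring genotypes: 2 Rr, 2 rr
Total offspring: 4
Count with target: 2
Probability: 2/4 = 1/2
Expected count = 1/2 × 452 = 226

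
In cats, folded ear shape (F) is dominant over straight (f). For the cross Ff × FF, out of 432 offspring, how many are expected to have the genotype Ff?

Punnett square for Ff × FF:
Offspring genotypes: 2 FF, 2 Ff
Total offspring: 4
Count with target: 2
Probability: 2/4 = 1/2
Expected count = 1/2 × 432 = 216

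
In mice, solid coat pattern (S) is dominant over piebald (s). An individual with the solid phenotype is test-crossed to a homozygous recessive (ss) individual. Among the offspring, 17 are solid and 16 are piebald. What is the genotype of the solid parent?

Test cross: ? × ss
Offspring: 17 solid, 16 piebald — approximately 1:1.
A 1:1 ratio in a test cross indicates the unknown parent is heterozygous (Ss).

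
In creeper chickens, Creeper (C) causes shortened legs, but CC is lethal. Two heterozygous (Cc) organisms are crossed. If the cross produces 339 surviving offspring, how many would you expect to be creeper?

Cross: Cc × Cc
Punnett square offspring (before lethality): 1 CC, 2 Cc, 1 cc
The CC genotype is lethal (embryos die); surviving offspring: 2 Cc, 1 cc
creeper: 2 out of 3 → fraction 2/3
Expected count = 2/3 × 339 = 226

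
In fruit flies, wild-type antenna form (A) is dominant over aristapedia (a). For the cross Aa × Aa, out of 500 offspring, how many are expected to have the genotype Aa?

Punnett square for Aa × Aa:
Offspring genotypes: 1 AA, 2 Aa, 1 aa
Total offspring: 4
Count with target: 2
Probability: 2/4 = 1/2
Expected count = 1/2 × 500 = 250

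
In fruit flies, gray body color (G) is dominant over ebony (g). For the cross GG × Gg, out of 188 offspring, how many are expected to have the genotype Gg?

Punnett square for GG × Gg:
Offspring genotypes: 2 GG, 2 Gg
Total offspring: 4
Count with target: 2
Probability: 2/4 = 1/2
Expected count = 1/2 × 188 = 94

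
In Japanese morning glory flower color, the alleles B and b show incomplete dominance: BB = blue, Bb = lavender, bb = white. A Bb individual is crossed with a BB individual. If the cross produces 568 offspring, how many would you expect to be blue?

Punnett square for Bb × BB:
Offspring genotypes: 2 BB, 2 Bb
Phenotype counts: 2 blue, 2 lavender
blue: 2 out of 4 → fraction 1/2
Expected count = 1/2 × 568 = 284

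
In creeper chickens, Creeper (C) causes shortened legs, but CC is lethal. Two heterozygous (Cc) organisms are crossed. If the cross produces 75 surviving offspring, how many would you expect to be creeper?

Cross: Cc × Cc
Punnett square offspring (before lethality): 1 CC, 2 Cc, 1 cc
The CC genotype is lethal (embryos die); surviving offspring: 2 Cc, 1 cc
creeper: 2 out of 3 → fraction 2/3
Expected count = 2/3 × 75 = 50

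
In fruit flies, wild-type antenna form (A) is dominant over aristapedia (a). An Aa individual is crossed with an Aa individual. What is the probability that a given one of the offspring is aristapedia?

Punnett square for Aa × Aa:
Offspring genotypes: 1 AA, 2 Aa, 1 aa
wild-type: 3, aristapedia: 1
aristapedia: 1 out of 4
Probability: 1/4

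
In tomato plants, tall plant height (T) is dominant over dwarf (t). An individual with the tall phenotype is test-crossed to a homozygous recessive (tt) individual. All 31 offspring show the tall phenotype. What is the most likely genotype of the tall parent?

Test cross: ? × tt
All offspring are tall.
If the unknown parent were heterozygous (Tt), about half of 31 offspring would be dwarf; none are. The unknown parent is most likely homozygous dominant (TT).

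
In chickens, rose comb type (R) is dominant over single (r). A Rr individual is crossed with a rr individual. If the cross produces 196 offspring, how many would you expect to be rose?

Punnett square for Rr × rr:
Offspring genotypes: 2 Rr, 2 rr
rose: 2, single: 2
rose: 2 out of 4 → fraction 1/2
Expected count = 1/2 × 196 = 98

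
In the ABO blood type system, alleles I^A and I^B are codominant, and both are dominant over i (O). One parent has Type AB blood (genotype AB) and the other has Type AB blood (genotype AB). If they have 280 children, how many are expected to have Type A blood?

Cross: AB × AB
Possible offspring genotypes: 1 AA, 2 AB, 1 BB
Blood type counts: 1 Type A, 2 Type AB, 1 Type B
Probability of Type A: 1/4
Expected count = 1/4 × 280 = 70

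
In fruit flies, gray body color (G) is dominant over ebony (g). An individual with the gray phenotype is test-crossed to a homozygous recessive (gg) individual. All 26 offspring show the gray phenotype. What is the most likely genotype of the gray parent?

Test cross: ? × gg
All offspring are gray.
If the unknown parent were heterozygous (Gg), about half of 26 offspring would be ebony; none are. The unknown parent is most likely homozygous dominant (GG).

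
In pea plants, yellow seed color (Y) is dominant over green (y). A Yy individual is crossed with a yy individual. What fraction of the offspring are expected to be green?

Punnett square for Yy × yy:
Offspring genotypes: 2 Yy, 2 yy
yellow: 2, green: 2
green: 2 out of 4
Probability: 2/4 = 1/2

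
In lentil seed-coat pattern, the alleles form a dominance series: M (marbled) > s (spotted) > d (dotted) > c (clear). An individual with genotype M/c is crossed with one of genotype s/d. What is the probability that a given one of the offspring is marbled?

Cross: M/c × s/d
Allele dominance: M > s > d > c
Offspring genotypes: 1 M/s, 1 M/d, 1 s/c, 1 d/c
Phenotype counts: 2 marbled, 1 spotted, 1 dotted
marbled: 2 out of 4
Probability: 2/4 = 1/2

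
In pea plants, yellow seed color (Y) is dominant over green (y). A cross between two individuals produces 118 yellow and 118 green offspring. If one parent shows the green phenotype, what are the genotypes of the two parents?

Observed offspring: 118 yellow, 118 green
The observed ratio simplifies to 1:1. One parent shows green, so its genotype must be yy. A 1:1 offspring split requires the other parent to be heterozygous (Yy).
Parent genotypes: yy × Yy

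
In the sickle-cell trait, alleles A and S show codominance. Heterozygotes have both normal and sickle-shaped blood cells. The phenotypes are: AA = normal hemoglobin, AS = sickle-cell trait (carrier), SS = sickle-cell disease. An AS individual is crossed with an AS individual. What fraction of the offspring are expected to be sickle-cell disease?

Punnett square for AS × AS:
Offspring genotypes: 1 AA, 2 AS, 1 SS
Phenotype counts: 1 normal hemoglobin, 2 sickle-cell trait (carrier), 1 sickle-cell disease
sickle-cell disease: 1 out of 4
Probability: 1/4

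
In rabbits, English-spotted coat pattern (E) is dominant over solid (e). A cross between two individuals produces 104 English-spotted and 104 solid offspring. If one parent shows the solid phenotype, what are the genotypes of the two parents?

Observed offspring: 104 English-spotted, 104 solid
The observed ratio simplifies to 1:1. One parent shows solid, so its genotype must be ee. A 1:1 offspring split requires the other parent to be heterozygous (Ee).
Parent genotypes: ee × Ee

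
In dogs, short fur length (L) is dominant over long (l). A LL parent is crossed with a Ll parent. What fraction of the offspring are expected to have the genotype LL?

Punnett square for LL × Ll:
Offspring genotypes: 2 LL, 2 Ll
Total offspring: 4
Count with target: 2
Probability: 2/4 = 1/2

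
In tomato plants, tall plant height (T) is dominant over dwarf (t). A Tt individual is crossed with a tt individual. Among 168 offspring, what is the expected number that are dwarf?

Punnett square for Tt × tt:
Offspring genotypes: 2 Tt, 2 tt
tall: 2, dwarf: 2
dwarf: 2 out of 4 → fraction 1/2
Expected count = 1/2 × 168 = 84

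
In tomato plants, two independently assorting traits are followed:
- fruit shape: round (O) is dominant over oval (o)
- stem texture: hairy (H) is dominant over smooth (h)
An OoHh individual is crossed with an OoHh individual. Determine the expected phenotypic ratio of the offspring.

Dihybrid cross OoHh × OoHh — consider each gene separately:
fruit shape: Oo × Oo → 1 OO, 2 Oo, 1 oo → 3 O_ : 1 oo (out of 4)
stem texture: Hh × Hh → 1 HH, 2 Hh, 1 hh → 3 H_ : 1 hh (out of 4)
Combine (counts out of 4 × 4 = 16): round/hairy (O_H_) = 3×3 = 9; round/smooth (O_hh) = 3×1 = 3; oval/hairy (ooH_) = 1×3 = 3; oval/smooth (oohh) = 1×1 = 1
Phenotype counts (out of 16): 9 round/hairy, 3 round/smooth, 3 oval/hairy, 1 oval/smooth
Ratio: 9 round/hairy : 3 round/smooth : 3 oval/hairy : 1 oval/smooth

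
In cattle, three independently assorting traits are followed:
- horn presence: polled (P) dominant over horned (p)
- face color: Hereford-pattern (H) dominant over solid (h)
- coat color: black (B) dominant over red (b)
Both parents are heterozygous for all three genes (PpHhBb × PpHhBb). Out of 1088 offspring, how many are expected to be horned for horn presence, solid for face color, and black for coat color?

Trihybrid cross: PpHhBb × PpHhBb
Each trait segregates independently with a 3:1 phenotypic ratio, so each gene contributes 3/4 (dominant) or 1/4 (recessive).
Target: horned (horn presence), solid (face color), black (coat color)
Probability = product of independent per-trait probabilities
= 1/4 × 1/4 × 3/4 = 3/64
Expected count = 3/64 × 1088 = 51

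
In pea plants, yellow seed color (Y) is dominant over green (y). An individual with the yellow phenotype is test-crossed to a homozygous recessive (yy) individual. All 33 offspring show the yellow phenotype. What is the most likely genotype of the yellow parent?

Test cross: ? × yy
All offspring are yellow.
If the unknown parent were heterozygous (Yy), about half of 33 offspring would be green; none are. The unknown parent is most likely homozygous dominant (YY).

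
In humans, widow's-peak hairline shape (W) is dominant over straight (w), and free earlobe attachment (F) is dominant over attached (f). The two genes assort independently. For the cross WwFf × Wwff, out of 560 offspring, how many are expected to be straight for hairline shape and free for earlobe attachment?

Dihybrid cross WwFf × Wwff — consider each gene separately:
hairline shape: Ww × Ww → 1 WW, 2 Ww, 1 ww → 3 W_ : 1 ww (out of 4)
earlobe attachment: Ff × ff → 2 Ff, 2 ff → 2 F_ : 2 ff (out of 4)
Looking for: straight (ww) and free (F_)
P(straight) = 1/4, P(free) = 2/4
P(both) = 1/4 × 2/4 = 2/16 = 1/8
Expected count = 1/8 × 560 = 70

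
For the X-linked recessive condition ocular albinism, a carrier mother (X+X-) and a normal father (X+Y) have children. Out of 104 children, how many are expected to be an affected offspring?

Cross: X+X- × X+Y
Offspring: 1 X+X+, 1 X+Y, 1 X+X-, 1 X-Y
Probability of an affected offspring: 1/4
Expected count = 1/4 × 104 = 26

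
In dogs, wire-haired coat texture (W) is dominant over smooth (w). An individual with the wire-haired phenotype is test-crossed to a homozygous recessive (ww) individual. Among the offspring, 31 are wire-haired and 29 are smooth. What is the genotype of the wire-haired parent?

Test cross: ? × ww
Offspring: 31 wire-haired, 29 smooth — approximately 1:1.
A 1:1 ratio in a test cross indicates the unknown parent is heterozygous (Ww).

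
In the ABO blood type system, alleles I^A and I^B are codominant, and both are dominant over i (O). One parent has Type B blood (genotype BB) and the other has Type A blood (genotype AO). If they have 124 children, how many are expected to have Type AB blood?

Cross: BB × AO
Possible offspring genotypes: 2 AB, 2 BO
Blood type counts: 2 Type AB, 2 Type B
Probability of Type AB: 2/4 = 1/2
Expected count = 1/2 × 124 = 62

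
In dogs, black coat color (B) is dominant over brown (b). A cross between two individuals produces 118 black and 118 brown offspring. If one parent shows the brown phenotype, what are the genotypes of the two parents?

Observed offspring: 118 black, 118 brown
The observed ratio simplifies to 1:1. One parent shows brown, so its genotype must be bb. A 1:1 offspring split requires the other parent to be heterozygous (Bb).
Parent genotypes: bb × Bb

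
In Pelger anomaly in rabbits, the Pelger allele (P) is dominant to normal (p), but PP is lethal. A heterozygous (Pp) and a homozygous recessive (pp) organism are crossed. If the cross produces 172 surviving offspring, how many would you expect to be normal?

Cross: Pp × pp
Punnett square offspring (before lethality): 2 Pp, 2 pp
No PP offspring are produced in this cross.
normal: 2 out of 4 → fraction 1/2
Expected count = 1/2 × 172 = 86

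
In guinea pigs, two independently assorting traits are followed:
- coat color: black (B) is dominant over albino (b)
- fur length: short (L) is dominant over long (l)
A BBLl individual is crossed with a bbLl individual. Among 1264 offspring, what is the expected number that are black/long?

Dihybrid cross BBLl × bbLl — consider each gene separately:
coat color: BB × bb → 4 Bb → 4 B_ (out of 4)
fur length: Ll × Ll → 1 LL, 2 Ll, 1 ll → 3 L_ : 1 ll (out of 4)
Combine (counts out of 4 × 4 = 16): black/short (B_L_) = 4×3 = 12; black/long (B_ll) = 4×1 = 4
Phenotype counts (out of 16): 12 black/short, 4 black/long
black/long: 4 out of 16 → fraction 1/4
Expected count = 1/4 × 1264 = 316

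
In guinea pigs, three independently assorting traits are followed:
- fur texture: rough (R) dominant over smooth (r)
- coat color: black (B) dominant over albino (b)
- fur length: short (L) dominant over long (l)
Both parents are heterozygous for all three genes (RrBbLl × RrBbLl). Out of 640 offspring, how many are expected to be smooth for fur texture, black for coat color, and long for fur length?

Trihybrid cross: RrBbLl × RrBbLl
Each trait segregates independently with a 3:1 phenotypic ratio, so each gene contributes 3/4 (dominant) or 1/4 (recessive).
Target: smooth (fur texture), black (coat color), long (fur length)
Probability = product of independent per-trait probabilities
= 1/4 × 3/4 × 1/4 = 3/64
Expected count = 3/64 × 640 = 30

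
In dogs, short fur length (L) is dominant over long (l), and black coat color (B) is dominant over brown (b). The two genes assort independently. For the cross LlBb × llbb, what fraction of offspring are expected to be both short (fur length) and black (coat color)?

Dihybrid cross LlBb × llbb — consider each gene separately:
fur length: Ll × ll → 2 Ll, 2 ll → 2 L_ : 2 ll (out of 4)
coat color: Bb × bb → 2 Bb, 2 bb → 2 B_ : 2 bb (out of 4)
Looking for: short (L_) and black (B_)
P(short) = 2/4, P(black) = 2/4
P(both) = 2/4 × 2/4 = 4/16 = 1/4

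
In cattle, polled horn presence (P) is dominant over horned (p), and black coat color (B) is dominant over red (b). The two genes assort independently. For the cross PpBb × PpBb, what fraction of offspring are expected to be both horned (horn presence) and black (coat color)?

Dihybrid cross PpBb × PpBb — consider each gene separately:
horn presence: Pp × Pp → 1 PP, 2 Pp, 1 pp → 3 P_ : 1 pp (out of 4)
coat color: Bb × Bb → 1 BB, 2 Bb, 1 bb → 3 B_ : 1 bb (out of 4)
Looking for: horned (pp) and black (B_)
P(horned) = 1/4, P(black) = 3/4
P(both) = 1/4 × 3/4 = 3/16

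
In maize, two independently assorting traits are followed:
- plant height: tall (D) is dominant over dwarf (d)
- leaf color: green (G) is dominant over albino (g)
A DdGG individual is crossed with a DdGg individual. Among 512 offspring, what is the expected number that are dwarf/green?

Dihybrid cross DdGG × DdGg — consider each gene separately:
plant height: Dd × Dd → 1 DD, 2 Dd, 1 dd → 3 D_ : 1 dd (out of 4)
leaf color: GG × Gg → 2 GG, 2 Gg → 4 G_ (out of 4)
Combine (counts out of 4 × 4 = 16): tall/green (D_G_) = 3×4 = 12; dwarf/green (ddG_) = 1×4 = 4
Phenotype counts (out of 16): 12 tall/green, 4 dwarf/green
dwarf/green: 4 out of 16 → fraction 1/4
Expected count = 1/4 × 512 = 128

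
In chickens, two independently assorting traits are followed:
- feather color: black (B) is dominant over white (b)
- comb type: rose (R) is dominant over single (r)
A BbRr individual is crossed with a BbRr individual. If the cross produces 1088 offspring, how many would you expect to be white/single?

Dihybrid cross BbRr × BbRr — consider each gene separately:
feather color: Bb × Bb → 1 BB, 2 Bb, 1 bb → 3 B_ : 1 bb (out of 4)
comb type: Rr × Rr → 1 RR, 2 Rr, 1 rr → 3 R_ : 1 rr (out of 4)
Combine (counts out of 4 × 4 = 16): black/rose (B_R_) = 3×3 = 9; black/single (B_rr) = 3×1 = 3; white/rose (bbR_) = 1×3 = 3; white/single (bbrr) = 1×1 = 1
Phenotype counts (out of 16): 9 black/rose, 3 black/single, 3 white/rose, 1 white/single
white/single: 1 out of 16 → fraction 1/16
Expected count = 1/16 × 1088 = 68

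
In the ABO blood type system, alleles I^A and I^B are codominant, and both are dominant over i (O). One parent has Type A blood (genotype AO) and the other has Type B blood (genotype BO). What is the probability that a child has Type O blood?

Cross: AO × BO
Possible offspring genotypes: 1 AB, 1 AO, 1 BO, 1 OO
Blood type counts: 1 Type AB, 1 Type A, 1 Type B, 1 Type O
Probability of Type O: 1/4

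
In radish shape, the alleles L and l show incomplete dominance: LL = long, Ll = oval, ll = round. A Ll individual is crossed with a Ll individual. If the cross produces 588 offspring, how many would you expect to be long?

Punnett square for Ll × Ll:
Offspring genotypes: 1 LL, 2 Ll, 1 ll
Phenotype counts: 1 long, 2 oval, 1 round
long: 1 out of 4 → fraction 1/4
Expected count = 1/4 × 588 = 147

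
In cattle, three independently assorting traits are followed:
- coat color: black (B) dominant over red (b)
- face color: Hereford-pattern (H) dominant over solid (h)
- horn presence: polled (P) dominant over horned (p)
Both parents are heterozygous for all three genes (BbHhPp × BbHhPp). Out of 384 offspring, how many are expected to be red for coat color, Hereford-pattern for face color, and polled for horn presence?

Trihybrid cross: BbHhPp × BbHhPp
Each trait segregates independently with a 3:1 phenotypic ratio, so each gene contributes 3/4 (dominant) or 1/4 (recessive).
Target: red (coat color), Hereford-pattern (face color), polled (horn presence)
Probability = product of independent per-trait probabilities
= 1/4 × 3/4 × 3/4 = 9/64
Expected count = 9/64 × 384 = 54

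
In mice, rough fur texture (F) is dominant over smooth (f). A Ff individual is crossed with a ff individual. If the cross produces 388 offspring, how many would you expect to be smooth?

Punnett square for Ff × ff:
Offspring genotypes: 2 Ff, 2 ff
rough: 2, smooth: 2
smooth: 2 out of 4 → fraction 1/2
Expected count = 1/2 × 388 = 194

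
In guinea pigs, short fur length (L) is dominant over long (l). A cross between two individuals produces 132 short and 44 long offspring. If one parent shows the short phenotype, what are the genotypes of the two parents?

Observed offspring: 132 short, 44 long
The observed ratio simplifies to 3:1. Long (ll) offspring appear, so each parent must contribute one l allele. The parent stated to show short carries L, so it is Ll. The other parent is then either Ll or ll: Ll × ll would give a 1:1 split, whereas Ll × Ll gives 3:1 — matching the data. So both parents are heterozygous (Ll × Ll).
Parent genotypes: Ll × Ll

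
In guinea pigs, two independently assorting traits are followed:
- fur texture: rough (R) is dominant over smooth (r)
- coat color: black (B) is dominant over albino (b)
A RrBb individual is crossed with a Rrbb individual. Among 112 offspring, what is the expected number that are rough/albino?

Dihybrid cross RrBb × Rrbb — consider each gene separately:
fur texture: Rr × Rr → 1 RR, 2 Rr, 1 rr → 3 R_ : 1 rr (out of 4)
coat color: Bb × bb → 2 Bb, 2 bb → 2 B_ : 2 bb (out of 4)
Combine (counts out of 4 × 4 = 16): rough/black (R_B_) = 3×2 = 6; rough/albino (R_bb) = 3×2 = 6; smooth/black (rrB_) = 1×2 = 2; smooth/albino (rrbb) = 1×2 = 2
Phenotype counts (out of 16): 6 rough/black, 6 rough/albino, 2 smooth/black, 2 smooth/albino
rough/albino: 6 out of 16 → fraction 3/8
Expected count = 3/8 × 112 = 42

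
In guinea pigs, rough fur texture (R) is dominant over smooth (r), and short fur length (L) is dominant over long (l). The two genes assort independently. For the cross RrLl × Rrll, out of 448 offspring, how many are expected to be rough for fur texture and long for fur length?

Dihybrid cross RrLl × Rrll — consider each gene separately:
fur texture: Rr × Rr → 1 RR, 2 Rr, 1 rr → 3 R_ : 1 rr (out of 4)
fur length: Ll × ll → 2 Ll, 2 ll → 2 L_ : 2 ll (out of 4)
Looking for: rough (R_) and long (ll)
P(rough) = 3/4, P(long) = 2/4
P(both) = 3/4 × 2/4 = 6/16 = 3/8
Expected count = 3/8 × 448 = 168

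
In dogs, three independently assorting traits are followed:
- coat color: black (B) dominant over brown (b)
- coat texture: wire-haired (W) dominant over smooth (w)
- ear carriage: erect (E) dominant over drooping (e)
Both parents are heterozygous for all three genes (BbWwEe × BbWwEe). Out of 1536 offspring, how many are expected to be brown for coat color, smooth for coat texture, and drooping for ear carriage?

Trihybrid cross: BbWwEe × BbWwEe
Each trait segregates independently with a 3:1 phenotypic ratio, so each gene contributes 3/4 (dominant) or 1/4 (recessive).
Target: brown (coat color), smooth (coat texture), drooping (ear carriage)
Probability = product of independent per-trait probabilities
= 1/4 × 1/4 × 1/4 = 1/64
Expected count = 1/64 × 1536 = 24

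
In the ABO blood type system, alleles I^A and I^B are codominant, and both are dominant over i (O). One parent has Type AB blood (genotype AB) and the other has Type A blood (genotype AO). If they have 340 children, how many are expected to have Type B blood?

Cross: AB × AO
Possible offspring genotypes: 1 AA, 1 AO, 1 AB, 1 BO
Blood type counts: 2 Type A, 1 Type AB, 1 Type B
Probability of Type B: 1/4
Expected count = 1/4 × 340 = 85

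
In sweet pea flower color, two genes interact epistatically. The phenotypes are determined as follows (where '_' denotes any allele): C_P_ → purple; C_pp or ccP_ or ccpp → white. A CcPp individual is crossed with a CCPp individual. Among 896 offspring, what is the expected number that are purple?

Cross: CcPp × CCPp — consider each gene separately:
C gene: Cc × CC → 2 CC, 2 Cc → 4 C_ (out of 4)
P gene: Pp × Pp → 1 PP, 2 Pp, 1 pp → 3 P_ : 1 pp (out of 4)
Genotype classes (out of 4 × 4 = 16): C_P_ = 4×3 = 12; C_pp = 4×1 = 4
Apply the phenotype rules: C_P_ (12) → purple; C_pp (4) → white
Phenotype counts (out of 16): 12 purple, 4 white
purple: 12 out of 16 → fraction 3/4
Expected count = 3/4 × 896 = 672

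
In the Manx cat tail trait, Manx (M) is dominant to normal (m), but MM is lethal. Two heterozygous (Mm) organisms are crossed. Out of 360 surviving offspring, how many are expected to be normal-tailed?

Cross: Mm × Mm
Punnett square offspring (before lethality): 1 MM, 2 Mm, 1 mm
The MM genotype is lethal (embryos die); surviving offspring: 2 Mm, 1 mm
normal-tailed: 1 out of 3 → fraction 1/3
Expected count = 1/3 × 360 = 120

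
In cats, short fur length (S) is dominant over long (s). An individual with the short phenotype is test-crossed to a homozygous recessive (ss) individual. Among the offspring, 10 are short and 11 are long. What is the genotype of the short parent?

Test cross: ? × ss
Offspring: 10 short, 11 long — approximately 1:1.
A 1:1 ratio in a test cross indicates the unknown parent is heterozygous (Ss).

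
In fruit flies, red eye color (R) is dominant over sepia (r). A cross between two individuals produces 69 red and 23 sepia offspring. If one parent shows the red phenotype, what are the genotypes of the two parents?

Observed offspring: 69 red, 23 sepia
The observed ratio simplifies to 3:1. Sepia (rr) offspring appear, so each parent must contribute one r allele. The parent stated to show red carries R, so it is Rr. The other parent is then either Rr or rr: Rr × rr would give a 1:1 split, whereas Rr × Rr gives 3:1 — matching the data. So both parents are heterozygous (Rr × Rr).
Parent genotypes: Rr × Rr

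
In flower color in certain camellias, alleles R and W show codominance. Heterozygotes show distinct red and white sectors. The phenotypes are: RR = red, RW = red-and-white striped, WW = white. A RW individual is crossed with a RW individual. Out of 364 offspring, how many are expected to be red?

Punnett square for RW × RW:
Offspring genotypes: 1 RR, 2 RW, 1 WW
Phenotype counts: 1 red, 2 red-and-white striped, 1 white
red: 1 out of 4 → fraction 1/4
Expected count = 1/4 × 364 = 91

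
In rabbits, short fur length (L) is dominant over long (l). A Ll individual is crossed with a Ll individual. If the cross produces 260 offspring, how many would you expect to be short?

Punnett square for Ll × Ll:
Offspring genotypes: 1 LL, 2 Ll, 1 ll
short: 3, long: 1
short: 3 out of 4 → fraction 3/4
Expected count = 3/4 × 260 = 195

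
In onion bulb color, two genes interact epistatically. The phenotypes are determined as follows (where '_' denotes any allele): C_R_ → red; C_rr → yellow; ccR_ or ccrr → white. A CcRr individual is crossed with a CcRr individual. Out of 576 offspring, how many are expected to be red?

Cross: CcRr × CcRr — consider each gene separately:
C gene: Cc × Cc → 1 CC, 2 Cc, 1 cc → 3 C_ : 1 cc (out of 4)
R gene: Rr × Rr → 1 RR, 2 Rr, 1 rr → 3 R_ : 1 rr (out of 4)
Genotype classes (out of 4 × 4 = 16): C_R_ = 3×3 = 9; C_rr = 3×1 = 3; ccR_ = 1×3 = 3; ccrr = 1×1 = 1
Apply the phenotype rules: C_R_ (9) → red; C_rr (3) → yellow; ccR_ (3) + ccrr (1) → white
Phenotype counts (out of 16): 9 red, 3 yellow, 4 white
red: 9 out of 16 → fraction 9/16
Expected count = 9/16 × 576 = 324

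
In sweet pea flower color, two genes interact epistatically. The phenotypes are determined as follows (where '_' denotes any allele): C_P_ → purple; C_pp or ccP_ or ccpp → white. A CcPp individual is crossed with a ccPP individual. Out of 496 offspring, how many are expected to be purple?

Cross: CcPp × ccPP — consider each gene separately:
C gene: Cc × cc → 2 Cc, 2 cc → 2 C_ : 2 cc (out of 4)
P gene: Pp × PP → 2 PP, 2 Pp → 4 P_ (out of 4)
Genotype classes (out of 4 × 4 = 16): C_P_ = 2×4 = 8; ccP_ = 2×4 = 8
Apply the phenotype rules: C_P_ (8) → purple; ccP_ (8) → white
Phenotype counts (out of 16): 8 purple, 8 white
purple: 8 out of 16 → fraction 1/2
Expected count = 1/2 × 496 = 248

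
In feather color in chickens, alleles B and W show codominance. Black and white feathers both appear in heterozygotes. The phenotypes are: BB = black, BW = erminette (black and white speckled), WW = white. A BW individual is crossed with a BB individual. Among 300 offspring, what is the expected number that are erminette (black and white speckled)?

Punnett square for BW × BB:
Offspring genotypes: 2 BB, 2 BW
Phenotype counts: 2 black, 2 erminette (black and white speckled)
erminette (black and white speckled): 2 out of 4 → fraction 1/2
Expected count = 1/2 × 300 = 150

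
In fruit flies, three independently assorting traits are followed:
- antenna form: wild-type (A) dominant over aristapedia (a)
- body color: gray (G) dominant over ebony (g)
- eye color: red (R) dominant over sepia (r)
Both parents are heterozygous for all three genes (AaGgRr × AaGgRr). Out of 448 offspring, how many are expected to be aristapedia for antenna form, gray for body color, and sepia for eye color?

Trihybrid cross: AaGgRr × AaGgRr
Each trait segregates independently with a 3:1 phenotypic ratio, so each gene contributes 3/4 (dominant) or 1/4 (recessive).
Target: aristapedia (antenna form), gray (body color), sepia (eye color)
Probability = product of independent per-trait probabilities
= 1/4 × 3/4 × 1/4 = 3/64
Expected count = 3/64 × 448 = 21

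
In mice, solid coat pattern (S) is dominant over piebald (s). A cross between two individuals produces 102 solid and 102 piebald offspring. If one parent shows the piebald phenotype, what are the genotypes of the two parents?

Observed offspring: 102 solid, 102 piebald
The observed ratio simplifies to 1:1. One parent shows piebald, so its genotype must be ss. A 1:1 offspring split requires the other parent to be heterozygous (Ss).
Parent genotypes: ss × Ss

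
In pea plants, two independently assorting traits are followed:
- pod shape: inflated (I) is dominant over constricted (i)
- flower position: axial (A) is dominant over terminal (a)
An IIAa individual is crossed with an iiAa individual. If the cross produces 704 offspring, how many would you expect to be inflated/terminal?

Dihybrid cross IIAa × iiAa — consider each gene separately:
pod shape: II × ii → 4 Ii → 4 I_ (out of 4)
flower position: Aa × Aa → 1 AA, 2 Aa, 1 aa → 3 A_ : 1 aa (out of 4)
Combine (counts out of 4 × 4 = 16): inflated/axial (I_A_) = 4×3 = 12; inflated/terminal (I_aa) = 4×1 = 4
Phenotype counts (out of 16): 12 inflated/axial, 4 inflated/terminal
inflated/terminal: 4 out of 16 → fraction 1/4
Expected count = 1/4 × 704 = 176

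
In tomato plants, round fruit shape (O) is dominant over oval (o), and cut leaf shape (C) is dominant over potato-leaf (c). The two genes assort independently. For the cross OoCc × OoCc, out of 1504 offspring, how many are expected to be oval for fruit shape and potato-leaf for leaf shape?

Dihybrid cross OoCc × OoCc — consider each gene separately:
fruit shape: Oo × Oo → 1 OO, 2 Oo, 1 oo → 3 O_ : 1 oo (out of 4)
leaf shape: Cc × Cc → 1 CC, 2 Cc, 1 cc → 3 C_ : 1 cc (out of 4)
Looking for: oval (oo) and potato-leaf (cc)
P(oval) = 1/4, P(potato-leaf) = 1/4
P(both) = 1/4 × 1/4 = 1/16
Expected count = 1/16 × 1504 = 94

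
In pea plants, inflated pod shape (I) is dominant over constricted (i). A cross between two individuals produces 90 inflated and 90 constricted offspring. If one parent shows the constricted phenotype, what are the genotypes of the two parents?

Observed offspring: 90 inflated, 90 constricted
The observed ratio simplifies to 1:1. One parent shows constricted, so its genotype must be ii. A 1:1 offspring split requires the other parent to be heterozygous (Ii).
Parent genotypes: ii × Ii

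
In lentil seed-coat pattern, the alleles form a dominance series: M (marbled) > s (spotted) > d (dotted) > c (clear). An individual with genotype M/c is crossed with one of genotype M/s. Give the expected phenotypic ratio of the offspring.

Cross: M/c × M/s
Allele dominance: M > s > d > c
Offspring genotypes: 1 M/M, 1 M/s, 1 M/c, 1 s/c
Phenotype counts: 3 marbled, 1 spotted
Ratio: 3 marbled : 1 spotted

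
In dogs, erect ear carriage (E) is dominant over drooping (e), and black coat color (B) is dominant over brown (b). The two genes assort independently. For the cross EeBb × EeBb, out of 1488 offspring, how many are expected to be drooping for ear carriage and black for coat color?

Dihybrid cross EeBb × EeBb — consider each gene separately:
ear carriage: Ee × Ee → 1 EE, 2 Ee, 1 ee → 3 E_ : 1 ee (out of 4)
coat color: Bb × Bb → 1 BB, 2 Bb, 1 bb → 3 B_ : 1 bb (out of 4)
Looking for: drooping (ee) and black (B_)
P(drooping) = 1/4, P(black) = 3/4
P(both) = 1/4 × 3/4 = 3/16
Expected count = 3/16 × 1488 = 279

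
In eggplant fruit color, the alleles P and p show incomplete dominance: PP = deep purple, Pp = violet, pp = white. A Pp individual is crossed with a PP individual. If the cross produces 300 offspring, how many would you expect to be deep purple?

Punnett square for Pp × PP:
Offspring genotypes: 2 PP, 2 Pp
Phenotype counts: 2 deep purple, 2 violet
deep purple: 2 out of 4 → fraction 1/2
Expected count = 1/2 × 300 = 150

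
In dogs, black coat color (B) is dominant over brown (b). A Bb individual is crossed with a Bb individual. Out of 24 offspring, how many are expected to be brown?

Punnett square for Bb × Bb:
Offspring genotypes: 1 BB, 2 Bb, 1 bb
black: 3, brown: 1
brown: 1 out of 4 → fraction 1/4
Expected count = 1/4 × 24 = 6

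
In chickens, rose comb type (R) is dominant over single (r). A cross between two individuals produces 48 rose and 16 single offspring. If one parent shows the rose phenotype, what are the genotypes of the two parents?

Observed offspring: 48 rose, 16 single
The observed ratio simplifies to 3:1. Single (rr) offspring appear, so each parent must contribute one r allele. The parent stated to show rose carries R, so it is Rr. The other parent is then either Rr or rr: Rr × rr would give a 1:1 split, whereas Rr × Rr gives 3:1 — matching the data. So both parents are heterozygous (Rr × Rr).
Parent genotypes: Rr × Rr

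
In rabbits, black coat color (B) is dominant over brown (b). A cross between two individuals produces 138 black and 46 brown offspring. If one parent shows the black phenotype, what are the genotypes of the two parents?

Observed offspring: 138 black, 46 brown
The observed ratio simplifies to 3:1. Brown (bb) offspring appear, so each parent must contribute one b allele. The parent stated to show black carries B, so it is Bb. The other parent is then either Bb or bb: Bb × bb would give a 1:1 split, whereas Bb × Bb gives 3:1 — matching the data. So both parents are heterozygous (Bb × Bb).
Parent genotypes: Bb × Bb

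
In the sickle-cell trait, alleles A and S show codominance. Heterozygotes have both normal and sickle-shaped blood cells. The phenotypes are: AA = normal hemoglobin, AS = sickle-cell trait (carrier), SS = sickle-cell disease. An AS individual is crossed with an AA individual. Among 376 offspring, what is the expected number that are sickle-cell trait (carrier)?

Punnett square for AS × AA:
Offspring genotypes: 2 AA, 2 AS
Phenotype counts: 2 normal hemoglobin, 2 sickle-cell trait (carrier)
sickle-cell trait (carrier): 2 out of 4 → fraction 1/2
Expected count = 1/2 × 376 = 188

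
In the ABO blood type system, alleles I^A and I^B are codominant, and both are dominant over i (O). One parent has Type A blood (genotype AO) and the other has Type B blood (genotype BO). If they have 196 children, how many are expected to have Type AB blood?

Cross: AO × BO
Possible offspring genotypes: 1 AB, 1 AO, 1 BO, 1 OO
Blood type counts: 1 Type AB, 1 Type A, 1 Type B, 1 Type O
Probability of Type AB: 1/4
Expected count = 1/4 × 196 = 49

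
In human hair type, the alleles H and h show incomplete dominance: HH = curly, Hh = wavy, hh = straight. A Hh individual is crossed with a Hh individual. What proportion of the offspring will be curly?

Punnett square for Hh × Hh:
Offspring genotypes: 1 HH, 2 Hh, 1 hh
Phenotype counts: 1 curly, 2 wavy, 1 straight
curly: 1 out of 4
Probability: 1/4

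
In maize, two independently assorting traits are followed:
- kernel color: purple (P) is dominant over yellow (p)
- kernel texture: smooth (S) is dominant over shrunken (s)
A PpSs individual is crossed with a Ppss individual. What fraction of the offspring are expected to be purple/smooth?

Dihybrid cross PpSs × Ppss — consider each gene separately:
kernel color: Pp × Pp → 1 PP, 2 Pp, 1 pp → 3 P_ : 1 pp (out of 4)
kernel texture: Ss × ss → 2 Ss, 2 ss → 2 S_ : 2 ss (out of 4)
Combine (counts out of 4 × 4 = 16): purple/smooth (P_S_) = 3×2 = 6; purple/shrunken (P_ss) = 3×2 = 6; yellow/smooth (ppS_) = 1×2 = 2; yellow/shrunken (ppss) = 1×2 = 2
Phenotype counts (out of 16): 6 purple/smooth, 6 purple/shrunken, 2 yellow/smooth, 2 yellow/shrunken
purple/smooth: 6 out of 16
Probability: 6/16 = 3/8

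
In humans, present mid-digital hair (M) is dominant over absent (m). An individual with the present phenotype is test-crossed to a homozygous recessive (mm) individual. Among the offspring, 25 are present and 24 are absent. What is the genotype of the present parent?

Test cross: ? × mm
Offspring: 25 present, 24 absent — approximately 1:1.
A 1:1 ratio in a test cross indicates the unknown parent is heterozygous (Mm).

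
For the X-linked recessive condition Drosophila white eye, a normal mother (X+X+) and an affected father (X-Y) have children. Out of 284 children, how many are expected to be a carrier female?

Cross: X+X+ × X-Y
Offspring: 2 X+X-, 2 X+Y
Probability of a carrier female: 2/4 = 1/2
Expected count = 1/2 × 284 = 142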